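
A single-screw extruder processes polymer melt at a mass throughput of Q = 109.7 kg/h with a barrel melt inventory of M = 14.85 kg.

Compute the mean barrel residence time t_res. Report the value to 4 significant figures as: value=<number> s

value=487.3 s

Throughput in SI: Q_s = 109.7 kg/h ÷ 3600 s/h = 0.0304722 kg/s
t_res = M / Q_s = 14.85 ÷ 0.0304722 = 487.329 s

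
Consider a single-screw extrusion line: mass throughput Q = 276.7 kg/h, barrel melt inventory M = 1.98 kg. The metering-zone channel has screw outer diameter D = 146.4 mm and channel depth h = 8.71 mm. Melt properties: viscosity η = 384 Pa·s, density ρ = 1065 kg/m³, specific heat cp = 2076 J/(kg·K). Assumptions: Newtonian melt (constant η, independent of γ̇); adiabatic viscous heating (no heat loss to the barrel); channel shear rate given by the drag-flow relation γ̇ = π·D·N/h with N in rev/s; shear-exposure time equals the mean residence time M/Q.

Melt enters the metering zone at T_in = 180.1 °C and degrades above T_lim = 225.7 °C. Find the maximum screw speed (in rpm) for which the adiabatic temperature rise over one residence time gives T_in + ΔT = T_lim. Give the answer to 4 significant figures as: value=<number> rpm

Throughput in SI: Q_s = 276.7 kg/h ÷ 3600 s/h = 0.0768611 kg/s
Mean residence time: t_res = M/Q_s = 1.98 kg / 0.0768611 kg/s = 25.7608 s
Geometry in SI: D = 146.4 mm → 0.1464 m, h = 8.71 mm → 0.00871 m
Allowable rise: ΔT_a = T_lim − T_in = 225.7 − 180.1 = 45.6 K
γ̇_max² = ΔT_a·ρ·cp / (η·t_res) = [45.6 × 1065 × 2076] / [384 × 25.7608] = 10191.8 s⁻²
γ̇_max = sqrt(10191.8) = 100.955 s⁻¹
Solve γ̇ = πDN/h for N: N_max = γ̇_max·h/(π·D) = 100.955 × 0.00871 / (π × 0.1464) = 1.91185 rev/s = 114.711 rpm

value=114.7 rpm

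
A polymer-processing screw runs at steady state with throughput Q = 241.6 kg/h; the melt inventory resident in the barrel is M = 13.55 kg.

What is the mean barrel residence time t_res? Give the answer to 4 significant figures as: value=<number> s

Q_s = Q / 3600 = 241.6 / 3600 = 0.0671111 kg/s
t_res = M / Q_s = 13.55 / 0.0671111 = 201.904 s

value=201.9 s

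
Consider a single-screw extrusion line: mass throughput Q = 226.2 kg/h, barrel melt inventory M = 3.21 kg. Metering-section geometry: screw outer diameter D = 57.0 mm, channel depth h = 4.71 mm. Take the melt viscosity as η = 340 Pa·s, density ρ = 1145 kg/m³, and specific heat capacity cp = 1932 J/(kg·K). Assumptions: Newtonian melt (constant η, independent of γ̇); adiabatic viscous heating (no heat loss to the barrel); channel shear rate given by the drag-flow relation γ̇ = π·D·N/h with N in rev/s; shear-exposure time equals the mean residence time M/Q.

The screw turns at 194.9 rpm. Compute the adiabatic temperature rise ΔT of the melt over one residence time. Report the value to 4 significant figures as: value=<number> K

Q_s = Q / 3600 = 226.2 / 3600 = 0.0628333 kg/s
t_res = M / Q_s = 3.21 ÷ 0.0628333 = 51.0875 s
D = 57.0 mm = 0.057 m;  h = 4.71 mm = 0.00471 m;  N = 194.9 rpm / 60 = 3.24833 rev/s
γ̇ = π D N / h = (π)(0.057)(3.24833) / 0.00471 = 123.499 s⁻¹
Adiabatic rise: ΔT = η γ̇² t_res / (ρ cp) = 340·(123.499)²·51.0875 / (1145·1932) = 119.76 K

value=119.8 K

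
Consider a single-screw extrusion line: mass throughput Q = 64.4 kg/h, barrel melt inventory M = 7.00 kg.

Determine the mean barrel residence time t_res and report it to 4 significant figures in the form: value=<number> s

Throughput in SI: Q_s = 64.4 kg/h ÷ 3600 s/h = 0.0178889 kg/s
Mean residence time: t_res = M/Q_s = 7.00 kg / 0.0178889 kg/s = 391.304 s

value=391.3 s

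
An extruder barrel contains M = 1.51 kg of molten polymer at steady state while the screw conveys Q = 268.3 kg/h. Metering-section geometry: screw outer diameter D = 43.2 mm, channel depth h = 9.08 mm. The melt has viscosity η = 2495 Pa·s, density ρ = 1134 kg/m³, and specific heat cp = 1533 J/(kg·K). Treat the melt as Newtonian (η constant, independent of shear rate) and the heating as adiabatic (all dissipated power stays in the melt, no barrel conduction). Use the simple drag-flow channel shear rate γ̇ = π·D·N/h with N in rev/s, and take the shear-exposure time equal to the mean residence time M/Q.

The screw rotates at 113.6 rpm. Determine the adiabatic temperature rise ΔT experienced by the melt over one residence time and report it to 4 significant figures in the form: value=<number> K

Q_s = Q / 3600 = 268.3 / 3600 = 0.0745278 kg/s
t_res = M / Q_s = 1.51 / 0.0745278 = 20.2609 s
Geometry in metres: D = 43.2 mm → 0.0432 m, h = 9.08 mm → 0.00908 m; screw speed N = 113.6 rpm = 1.89333 rev/s
γ̇ = π D N / h = (π)(0.0432)(1.89333) / 0.00908 = 28.2992 s⁻¹
Adiabatic rise: ΔT = η γ̇² t_res / (ρ cp) = 2495·(28.2992)²·20.2609 / (1134·1533) = 23.2876 K

value=23.29 K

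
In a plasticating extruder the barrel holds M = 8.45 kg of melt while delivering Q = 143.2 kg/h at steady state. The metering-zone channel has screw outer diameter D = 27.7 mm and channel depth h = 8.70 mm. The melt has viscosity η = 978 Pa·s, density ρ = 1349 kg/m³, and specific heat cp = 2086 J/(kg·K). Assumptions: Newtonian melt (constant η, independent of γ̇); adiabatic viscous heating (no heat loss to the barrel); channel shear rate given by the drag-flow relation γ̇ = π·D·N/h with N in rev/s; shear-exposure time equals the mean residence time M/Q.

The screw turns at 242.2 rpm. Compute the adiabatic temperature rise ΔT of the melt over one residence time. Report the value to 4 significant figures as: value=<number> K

value=120.4 K

Convert throughput: Q = 143.2 kg/h = 143.2/3600 = 0.0397778 kg/s
t_res = M / Q_s = 8.45 / 0.0397778 = 212.43 s
D = 27.7 mm = 0.0277 m;  h = 8.70 mm = 0.0087 m;  N = 242.2 rpm / 60 = 4.03667 rev/s
γ̇ = π·D·N / h = π · 0.0277 · 4.03667 / 0.0087 = 40.3769 s⁻¹
ΔT = η·γ̇²·t_res / (ρ·cp) = 978 · (40.3769)² · 212.43 / (1349 · 2086) = 120.364 K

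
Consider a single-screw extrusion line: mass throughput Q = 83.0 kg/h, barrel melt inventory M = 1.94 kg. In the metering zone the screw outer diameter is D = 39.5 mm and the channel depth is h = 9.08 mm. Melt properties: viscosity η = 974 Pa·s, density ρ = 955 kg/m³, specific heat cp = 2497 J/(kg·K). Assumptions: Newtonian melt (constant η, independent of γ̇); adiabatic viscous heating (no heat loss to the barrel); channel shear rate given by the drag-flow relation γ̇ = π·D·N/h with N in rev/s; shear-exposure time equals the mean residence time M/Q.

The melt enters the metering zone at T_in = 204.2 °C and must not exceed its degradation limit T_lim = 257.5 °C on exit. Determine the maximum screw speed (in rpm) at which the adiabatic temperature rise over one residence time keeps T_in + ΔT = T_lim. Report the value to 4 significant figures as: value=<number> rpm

Throughput in SI: Q_s = 83.0 kg/h ÷ 3600 s/h = 0.0230556 kg/s
t_res = M / Q_s = 1.94 ÷ 0.0230556 = 84.1446 s
Geometry in SI: D = 39.5 mm → 0.0395 m, h = 9.08 mm → 0.00908 m
ΔT_a = T_lim − T_in = 257.5 °C − 204.2 °C = 53.3 K
Invert ΔT = ηγ̇²t_res/(ρcp) for γ̇: γ̇_max² = ΔT_a ρ cp / (η t_res) = 53.3·955·2497 / (974·84.1446) = 1550.83 s⁻²
Take the square root: γ̇_max = √(1550.83) = 39.3806 s⁻¹
N_max = γ̇_max·h / (π·D) = 39.3806 · 0.00908 / (π · 0.0395) = 2.88152 rev/s = 172.891 rpm

value=172.9 rpm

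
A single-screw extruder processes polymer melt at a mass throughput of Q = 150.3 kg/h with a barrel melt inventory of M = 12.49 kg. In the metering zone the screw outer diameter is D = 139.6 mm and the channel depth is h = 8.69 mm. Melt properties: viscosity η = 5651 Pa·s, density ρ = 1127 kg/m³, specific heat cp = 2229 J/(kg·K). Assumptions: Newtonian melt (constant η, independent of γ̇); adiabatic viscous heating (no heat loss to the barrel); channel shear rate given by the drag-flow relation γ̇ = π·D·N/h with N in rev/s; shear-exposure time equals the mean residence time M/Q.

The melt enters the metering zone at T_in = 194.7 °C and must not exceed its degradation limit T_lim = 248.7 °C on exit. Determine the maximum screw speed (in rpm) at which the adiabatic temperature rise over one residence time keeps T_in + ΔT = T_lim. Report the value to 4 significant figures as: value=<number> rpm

value=10.65 rpm

Throughput in SI: Q_s = 150.3 kg/h ÷ 3600 s/h = 0.04175 kg/s
t_res = M / Q_s = 12.49 / 0.04175 = 299.162 s
Geometry in SI: D = 139.6 mm → 0.1396 m, h = 8.69 mm → 0.00869 m
Allowable rise: ΔT_a = T_lim − T_in = 248.7 − 194.7 = 54 K
Invert ΔT = ηγ̇²t_res/(ρcp) for γ̇: γ̇_max² = ΔT_a ρ cp / (η t_res) = 54·1127·2229 / (5651·299.162) = 80.241 s⁻²
Take the square root: γ̇_max = √(80.241) = 8.95774 s⁻¹
N_max = γ̇_max h / (πD) = 8.95774·0.00869/(π·0.1396) = 0.177494 rev/s → ×60 = 10.6496 rpm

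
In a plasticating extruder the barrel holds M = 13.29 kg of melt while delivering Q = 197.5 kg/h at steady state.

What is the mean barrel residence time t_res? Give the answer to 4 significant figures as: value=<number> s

Q_s = Q / 3600 = 197.5 / 3600 = 0.0548611 kg/s
Mean residence time: t_res = M/Q_s = 13.29 kg / 0.0548611 kg/s = 242.248 s

value=242.2 s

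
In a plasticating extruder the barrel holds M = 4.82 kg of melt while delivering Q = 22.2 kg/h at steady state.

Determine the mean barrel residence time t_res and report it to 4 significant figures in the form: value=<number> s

Convert throughput: Q = 22.2 kg/h = 22.2/3600 = 0.00616667 kg/s
t_res = M / Q_s = 4.82 ÷ 0.00616667 = 781.622 s

value=781.6 s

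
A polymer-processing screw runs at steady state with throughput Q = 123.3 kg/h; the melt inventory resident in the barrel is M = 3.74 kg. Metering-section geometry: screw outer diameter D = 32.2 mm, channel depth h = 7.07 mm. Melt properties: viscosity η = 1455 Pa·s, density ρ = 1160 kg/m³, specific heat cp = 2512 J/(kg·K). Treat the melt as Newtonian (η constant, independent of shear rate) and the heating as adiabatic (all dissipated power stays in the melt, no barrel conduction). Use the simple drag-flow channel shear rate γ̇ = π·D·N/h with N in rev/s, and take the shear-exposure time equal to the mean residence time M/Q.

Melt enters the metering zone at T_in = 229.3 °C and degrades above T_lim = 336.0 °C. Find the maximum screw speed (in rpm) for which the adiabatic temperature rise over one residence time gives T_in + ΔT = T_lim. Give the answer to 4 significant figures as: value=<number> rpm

value=185.5 rpm

Q_s = Q / 3600 = 123.3 / 3600 = 0.03425 kg/s
t_res = M / Q_s = 3.74 ÷ 0.03425 = 109.197 s
D = 32.2 mm = 0.0322 m;  h = 7.07 mm = 0.00707 m
ΔT_a = T_lim − T_in = 336.0 − 229.3 = 106.7 K
γ̇_max² = ΔT_a·ρ·cp / (η·t_res) = [106.7 × 1160 × 2512] / [1455 × 109.197] = 1956.9 s⁻²
Take the square root: γ̇_max = √(1956.9) = 44.2368 s⁻¹
N_max = γ̇_max h / (πD) = 44.2368·0.00707/(π·0.0322) = 3.0917 rev/s → ×60 = 185.502 rpm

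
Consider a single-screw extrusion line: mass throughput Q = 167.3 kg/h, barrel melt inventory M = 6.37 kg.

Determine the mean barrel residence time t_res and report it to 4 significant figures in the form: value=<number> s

value=137.1 s

Q_s = Q / 3600 = 167.3 / 3600 = 0.0464722 kg/s
t_res = M / Q_s = 6.37 / 0.0464722 = 137.071 s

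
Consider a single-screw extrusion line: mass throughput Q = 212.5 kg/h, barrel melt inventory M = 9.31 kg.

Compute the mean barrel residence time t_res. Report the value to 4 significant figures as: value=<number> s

Throughput in SI: Q_s = 212.5 kg/h ÷ 3600 s/h = 0.0590278 kg/s
t_res = M / Q_s = 9.31 ÷ 0.0590278 = 157.722 s

value=157.7 s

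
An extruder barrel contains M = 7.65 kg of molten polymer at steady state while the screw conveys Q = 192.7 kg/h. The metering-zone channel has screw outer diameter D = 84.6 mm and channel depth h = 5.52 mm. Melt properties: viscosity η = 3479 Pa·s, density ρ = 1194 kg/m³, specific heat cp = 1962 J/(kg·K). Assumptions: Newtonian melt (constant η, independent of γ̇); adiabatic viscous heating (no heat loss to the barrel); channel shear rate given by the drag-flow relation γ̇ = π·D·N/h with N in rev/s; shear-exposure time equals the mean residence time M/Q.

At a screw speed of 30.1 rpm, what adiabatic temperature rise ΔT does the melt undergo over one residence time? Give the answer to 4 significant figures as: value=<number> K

value=123.8 K

Convert throughput: Q = 192.7 kg/h = 192.7/3600 = 0.0535278 kg/s
Mean residence time: t_res = M/Q_s = 7.65 kg / 0.0535278 kg/s = 142.916 s
Convert to SI: D = 0.0846 m, h = 0.00552 m, N = 30.1/60 = 0.501667 rev/s
γ̇ = π D N / h = (π)(0.0846)(0.501667) / 0.00552 = 24.1544 s⁻¹
Adiabatic rise: ΔT = η γ̇² t_res / (ρ cp) = 3479·(24.1544)²·142.916 / (1194·1962) = 123.83 K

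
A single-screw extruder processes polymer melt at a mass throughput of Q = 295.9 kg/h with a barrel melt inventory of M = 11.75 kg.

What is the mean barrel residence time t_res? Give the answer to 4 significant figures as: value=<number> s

value=143.0 s

Convert throughput: Q = 295.9 kg/h = 295.9/3600 = 0.0821944 kg/s
t_res = M / Q_s = 11.75 / 0.0821944 = 142.954 s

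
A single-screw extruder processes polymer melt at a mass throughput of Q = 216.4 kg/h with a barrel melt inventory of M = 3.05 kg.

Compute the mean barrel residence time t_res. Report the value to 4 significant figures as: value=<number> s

Throughput in SI: Q_s = 216.4 kg/h ÷ 3600 s/h = 0.0601111 kg/s
Mean residence time: t_res = M/Q_s = 3.05 kg / 0.0601111 kg/s = 50.7394 s

value=50.74 s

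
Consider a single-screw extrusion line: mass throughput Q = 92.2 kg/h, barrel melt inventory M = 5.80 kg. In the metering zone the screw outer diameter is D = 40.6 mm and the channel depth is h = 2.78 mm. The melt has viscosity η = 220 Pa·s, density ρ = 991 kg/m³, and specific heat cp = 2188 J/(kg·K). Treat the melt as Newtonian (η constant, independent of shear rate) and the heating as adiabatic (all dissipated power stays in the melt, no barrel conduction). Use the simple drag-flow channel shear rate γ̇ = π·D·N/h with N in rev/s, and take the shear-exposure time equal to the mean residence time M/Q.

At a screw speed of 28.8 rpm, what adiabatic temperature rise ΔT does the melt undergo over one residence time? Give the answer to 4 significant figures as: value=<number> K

value=11.14 K

Convert throughput: Q = 92.2 kg/h = 92.2/3600 = 0.0256111 kg/s
t_res = M / Q_s = 5.80 / 0.0256111 = 226.464 s
Geometry in metres: D = 40.6 mm → 0.0406 m, h = 2.78 mm → 0.00278 m; screw speed N = 28.8 rpm = 0.48 rev/s
γ̇ = π D N / h = (π)(0.0406)(0.48) / 0.00278 = 22.0228 s⁻¹
ΔT = η·γ̇²·t_res/(ρ·cp) = [220 × 22.0228² × 226.464] / [991 × 2188] = 11.1441 K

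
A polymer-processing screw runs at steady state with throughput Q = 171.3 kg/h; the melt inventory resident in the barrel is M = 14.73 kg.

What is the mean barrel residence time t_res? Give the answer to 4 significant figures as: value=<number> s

value=309.6 s

Convert throughput: Q = 171.3 kg/h = 171.3/3600 = 0.0475833 kg/s
t_res = M / Q_s = 14.73 / 0.0475833 = 309.562 s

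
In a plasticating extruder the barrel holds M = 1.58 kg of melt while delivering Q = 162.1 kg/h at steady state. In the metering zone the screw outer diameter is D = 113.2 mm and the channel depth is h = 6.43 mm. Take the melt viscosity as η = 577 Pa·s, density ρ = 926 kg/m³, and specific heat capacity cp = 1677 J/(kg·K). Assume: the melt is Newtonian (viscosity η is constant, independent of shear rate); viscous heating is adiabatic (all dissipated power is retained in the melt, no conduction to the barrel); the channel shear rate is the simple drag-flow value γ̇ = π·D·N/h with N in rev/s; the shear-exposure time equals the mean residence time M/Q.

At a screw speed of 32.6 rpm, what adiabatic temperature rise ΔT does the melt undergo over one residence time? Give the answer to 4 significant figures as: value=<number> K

value=11.77 K

Convert throughput: Q = 162.1 kg/h = 162.1/3600 = 0.0450278 kg/s
t_res = M / Q_s = 1.58 / 0.0450278 = 35.0895 s
Convert to SI: D = 0.1132 m, h = 0.00643 m, N = 32.6/60 = 0.543333 rev/s
γ̇ = π D N / h = (π)(0.1132)(0.543333) / 0.00643 = 30.0505 s⁻¹
Adiabatic rise: ΔT = η γ̇² t_res / (ρ cp) = 577·(30.0505)²·35.0895 / (926·1677) = 11.7737 K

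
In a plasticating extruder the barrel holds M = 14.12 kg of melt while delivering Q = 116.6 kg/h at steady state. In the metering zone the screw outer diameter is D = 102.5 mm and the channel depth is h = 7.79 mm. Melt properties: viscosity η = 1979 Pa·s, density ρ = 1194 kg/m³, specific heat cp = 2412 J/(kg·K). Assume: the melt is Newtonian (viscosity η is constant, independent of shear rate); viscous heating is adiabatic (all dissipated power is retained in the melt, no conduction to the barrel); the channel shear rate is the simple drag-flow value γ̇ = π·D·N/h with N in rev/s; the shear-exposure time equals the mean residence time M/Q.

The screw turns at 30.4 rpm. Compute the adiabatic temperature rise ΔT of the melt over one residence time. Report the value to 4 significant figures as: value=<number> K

Throughput in SI: Q_s = 116.6 kg/h ÷ 3600 s/h = 0.0323889 kg/s
t_res = M / Q_s = 14.12 ÷ 0.0323889 = 435.952 s
Geometry in metres: D = 102.5 mm → 0.1025 m, h = 7.79 mm → 0.00779 m; screw speed N = 30.4 rpm = 0.506667 rev/s
Shear rate: γ̇ = πDN/h = π·0.1025·0.506667/0.00779 = 20.944 s⁻¹
ΔT = η·γ̇²·t_res / (ρ·cp) = 1979 · (20.944)² · 435.952 / (1194 · 2412) = 131.407 K

value=131.4 K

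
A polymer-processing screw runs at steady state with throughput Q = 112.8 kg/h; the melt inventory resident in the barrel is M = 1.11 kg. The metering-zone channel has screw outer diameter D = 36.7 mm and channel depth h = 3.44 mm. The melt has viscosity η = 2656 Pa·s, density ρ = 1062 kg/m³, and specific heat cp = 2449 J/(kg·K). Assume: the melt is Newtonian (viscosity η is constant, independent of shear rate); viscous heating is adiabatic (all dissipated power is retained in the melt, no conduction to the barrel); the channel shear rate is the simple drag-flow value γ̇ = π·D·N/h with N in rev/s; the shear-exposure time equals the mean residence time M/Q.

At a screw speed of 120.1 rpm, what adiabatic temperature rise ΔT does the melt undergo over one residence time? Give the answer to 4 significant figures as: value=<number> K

Throughput in SI: Q_s = 112.8 kg/h ÷ 3600 s/h = 0.0313333 kg/s
Mean residence time: t_res = M/Q_s = 1.11 kg / 0.0313333 kg/s = 35.4255 s
D = 36.7 mm = 0.0367 m;  h = 3.44 mm = 0.00344 m;  N = 120.1 rpm / 60 = 2.00167 rev/s
γ̇ = π·D·N / h = π · 0.0367 · 2.00167 / 0.00344 = 67.0887 s⁻¹
ΔT = η·γ̇²·t_res / (ρ·cp) = 2656 · (67.0887)² · 35.4255 / (1062 · 2449) = 162.828 K

value=162.8 K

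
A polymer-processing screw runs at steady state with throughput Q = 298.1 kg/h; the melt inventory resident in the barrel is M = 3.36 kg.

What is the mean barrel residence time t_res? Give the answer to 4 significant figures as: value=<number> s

value=40.58 s

Convert throughput: Q = 298.1 kg/h = 298.1/3600 = 0.0828056 kg/s
Mean residence time: t_res = M/Q_s = 3.36 kg / 0.0828056 kg/s = 40.577 s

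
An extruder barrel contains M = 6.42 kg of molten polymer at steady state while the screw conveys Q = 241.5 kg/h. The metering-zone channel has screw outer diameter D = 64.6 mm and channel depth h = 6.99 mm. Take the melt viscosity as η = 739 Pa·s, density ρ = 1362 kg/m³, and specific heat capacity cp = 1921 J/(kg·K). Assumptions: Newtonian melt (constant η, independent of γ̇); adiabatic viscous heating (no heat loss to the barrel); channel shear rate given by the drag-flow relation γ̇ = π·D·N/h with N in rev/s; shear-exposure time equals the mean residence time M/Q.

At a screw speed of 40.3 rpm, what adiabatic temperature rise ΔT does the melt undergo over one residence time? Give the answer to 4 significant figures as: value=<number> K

value=10.28 K

Throughput in SI: Q_s = 241.5 kg/h ÷ 3600 s/h = 0.0670833 kg/s
Mean residence time: t_res = M/Q_s = 6.42 kg / 0.0670833 kg/s = 95.7019 s
D = 64.6 mm = 0.0646 m;  h = 6.99 mm = 0.00699 m;  N = 40.3 rpm / 60 = 0.671667 rev/s
γ̇ = π D N / h = (π)(0.0646)(0.671667) / 0.00699 = 19.5011 s⁻¹
ΔT = η·γ̇²·t_res/(ρ·cp) = [739 × 19.5011² × 95.7019] / [1362 × 1921] = 10.2797 K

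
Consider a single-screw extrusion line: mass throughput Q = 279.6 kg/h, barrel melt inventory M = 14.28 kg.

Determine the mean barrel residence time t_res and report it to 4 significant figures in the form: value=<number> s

value=183.9 s

Convert throughput: Q = 279.6 kg/h = 279.6/3600 = 0.0776667 kg/s
t_res = M / Q_s = 14.28 ÷ 0.0776667 = 183.863 s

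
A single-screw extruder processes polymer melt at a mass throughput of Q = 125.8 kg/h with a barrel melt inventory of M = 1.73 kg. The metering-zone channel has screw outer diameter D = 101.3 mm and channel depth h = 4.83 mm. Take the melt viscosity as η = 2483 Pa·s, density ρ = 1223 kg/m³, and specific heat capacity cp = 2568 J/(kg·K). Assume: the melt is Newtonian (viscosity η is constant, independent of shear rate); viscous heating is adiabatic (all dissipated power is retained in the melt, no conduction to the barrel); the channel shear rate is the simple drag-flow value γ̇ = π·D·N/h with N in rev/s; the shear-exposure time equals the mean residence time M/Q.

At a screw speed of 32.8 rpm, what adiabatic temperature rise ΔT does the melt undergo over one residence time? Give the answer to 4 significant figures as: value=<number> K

Convert throughput: Q = 125.8 kg/h = 125.8/3600 = 0.0349444 kg/s
t_res = M / Q_s = 1.73 / 0.0349444 = 49.5072 s
Geometry in metres: D = 101.3 mm → 0.1013 m, h = 4.83 mm → 0.00483 m; screw speed N = 32.8 rpm = 0.546667 rev/s
Shear rate: γ̇ = πDN/h = π·0.1013·0.546667/0.00483 = 36.0193 s⁻¹
ΔT = η·γ̇²·t_res / (ρ·cp) = 2483 · (36.0193)² · 49.5072 / (1223 · 2568) = 50.78 K

value=50.78 K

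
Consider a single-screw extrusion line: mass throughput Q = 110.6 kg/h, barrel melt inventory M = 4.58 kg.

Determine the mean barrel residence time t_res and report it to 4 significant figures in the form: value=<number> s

value=149.1 s

Convert throughput: Q = 110.6 kg/h = 110.6/3600 = 0.0307222 kg/s
Mean residence time: t_res = M/Q_s = 4.58 kg / 0.0307222 kg/s = 149.078 s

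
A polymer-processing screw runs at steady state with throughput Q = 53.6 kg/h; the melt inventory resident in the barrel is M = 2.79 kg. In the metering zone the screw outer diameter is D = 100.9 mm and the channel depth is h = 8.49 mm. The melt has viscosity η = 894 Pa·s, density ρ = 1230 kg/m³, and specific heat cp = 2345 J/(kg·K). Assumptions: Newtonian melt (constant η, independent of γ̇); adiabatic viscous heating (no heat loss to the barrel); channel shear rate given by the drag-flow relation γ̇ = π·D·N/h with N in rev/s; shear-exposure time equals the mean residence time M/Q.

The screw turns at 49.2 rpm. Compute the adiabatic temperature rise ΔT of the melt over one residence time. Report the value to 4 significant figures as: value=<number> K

Convert throughput: Q = 53.6 kg/h = 53.6/3600 = 0.0148889 kg/s
Mean residence time: t_res = M/Q_s = 2.79 kg / 0.0148889 kg/s = 187.388 s
D = 100.9 mm = 0.1009 m;  h = 8.49 mm = 0.00849 m;  N = 49.2 rpm / 60 = 0.82 rev/s
γ̇ = π D N / h = (π)(0.1009)(0.82) / 0.00849 = 30.6159 s⁻¹
Adiabatic rise: ΔT = η γ̇² t_res / (ρ cp) = 894·(30.6159)²·187.388 / (1230·2345) = 54.441 K

value=54.44 K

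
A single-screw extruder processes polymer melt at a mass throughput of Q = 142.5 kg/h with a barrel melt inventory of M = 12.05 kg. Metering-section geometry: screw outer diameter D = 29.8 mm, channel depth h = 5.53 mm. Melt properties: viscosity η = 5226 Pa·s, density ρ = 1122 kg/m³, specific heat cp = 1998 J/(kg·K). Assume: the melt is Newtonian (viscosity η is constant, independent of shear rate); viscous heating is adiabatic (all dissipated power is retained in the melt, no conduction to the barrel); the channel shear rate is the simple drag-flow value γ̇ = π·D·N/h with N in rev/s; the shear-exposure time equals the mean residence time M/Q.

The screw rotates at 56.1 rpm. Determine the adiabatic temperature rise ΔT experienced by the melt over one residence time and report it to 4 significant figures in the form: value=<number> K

value=177.8 K

Throughput in SI: Q_s = 142.5 kg/h ÷ 3600 s/h = 0.0395833 kg/s
t_res = M / Q_s = 12.05 ÷ 0.0395833 = 304.421 s
Geometry in metres: D = 29.8 mm → 0.0298 m, h = 5.53 mm → 0.00553 m; screw speed N = 56.1 rpm = 0.935 rev/s
γ̇ = π D N / h = (π)(0.0298)(0.935) / 0.00553 = 15.829 s⁻¹
Adiabatic rise: ΔT = η γ̇² t_res / (ρ cp) = 5226·(15.829)²·304.421 / (1122·1998) = 177.812 K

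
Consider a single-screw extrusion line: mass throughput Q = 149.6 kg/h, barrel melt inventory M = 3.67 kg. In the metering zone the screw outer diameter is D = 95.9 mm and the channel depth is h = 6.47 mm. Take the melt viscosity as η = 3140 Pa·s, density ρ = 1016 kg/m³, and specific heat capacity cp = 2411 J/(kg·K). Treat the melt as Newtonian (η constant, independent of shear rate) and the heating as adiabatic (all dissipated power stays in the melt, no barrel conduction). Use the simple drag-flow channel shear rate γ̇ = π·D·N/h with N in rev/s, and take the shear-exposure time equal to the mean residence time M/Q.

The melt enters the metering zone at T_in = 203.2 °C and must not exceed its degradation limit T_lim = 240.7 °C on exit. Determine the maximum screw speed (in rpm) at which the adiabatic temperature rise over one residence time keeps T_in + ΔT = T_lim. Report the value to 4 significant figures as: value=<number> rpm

Q_s = Q / 3600 = 149.6 / 3600 = 0.0415556 kg/s
Mean residence time: t_res = M/Q_s = 3.67 kg / 0.0415556 kg/s = 88.3155 s
D = 95.9 mm = 0.0959 m;  h = 6.47 mm = 0.00647 m
ΔT_a = T_lim − T_in = 240.7 °C − 203.2 °C = 37.5 K
Invert ΔT = ηγ̇²t_res/(ρcp) for γ̇: γ̇_max² = ΔT_a ρ cp / (η t_res) = 37.5·1016·2411 / (3140·88.3155) = 331.25 s⁻²
γ̇_max = sqrt(331.25) = 18.2003 s⁻¹
N_max = γ̇_max·h / (π·D) = 18.2003 · 0.00647 / (π · 0.0959) = 0.390853 rev/s = 23.4512 rpm

value=23.45 rpm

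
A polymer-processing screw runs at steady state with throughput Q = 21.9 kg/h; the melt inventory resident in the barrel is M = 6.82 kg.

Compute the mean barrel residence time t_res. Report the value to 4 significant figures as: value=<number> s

Q_s = Q / 3600 = 21.9 / 3600 = 0.00608333 kg/s
t_res = M / Q_s = 6.82 / 0.00608333 = 1121.1 s

value=1121. s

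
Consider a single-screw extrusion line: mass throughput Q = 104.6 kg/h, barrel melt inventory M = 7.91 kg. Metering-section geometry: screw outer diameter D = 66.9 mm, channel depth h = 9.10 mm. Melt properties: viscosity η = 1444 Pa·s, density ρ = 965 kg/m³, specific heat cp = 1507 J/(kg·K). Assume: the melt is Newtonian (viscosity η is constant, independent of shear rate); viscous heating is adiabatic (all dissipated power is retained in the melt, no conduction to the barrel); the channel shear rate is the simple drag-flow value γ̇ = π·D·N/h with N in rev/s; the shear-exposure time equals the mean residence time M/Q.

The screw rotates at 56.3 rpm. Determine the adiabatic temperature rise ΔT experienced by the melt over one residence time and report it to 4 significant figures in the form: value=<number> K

value=127.0 K

Q_s = Q / 3600 = 104.6 / 3600 = 0.0290556 kg/s
t_res = M / Q_s = 7.91 ÷ 0.0290556 = 272.237 s
Convert to SI: D = 0.0669 m, h = 0.0091 m, N = 56.3/60 = 0.938333 rev/s
γ̇ = π·D·N / h = π · 0.0669 · 0.938333 / 0.0091 = 21.6716 s⁻¹
Adiabatic rise: ΔT = η γ̇² t_res / (ρ cp) = 1444·(21.6716)²·272.237 / (965·1507) = 126.957 K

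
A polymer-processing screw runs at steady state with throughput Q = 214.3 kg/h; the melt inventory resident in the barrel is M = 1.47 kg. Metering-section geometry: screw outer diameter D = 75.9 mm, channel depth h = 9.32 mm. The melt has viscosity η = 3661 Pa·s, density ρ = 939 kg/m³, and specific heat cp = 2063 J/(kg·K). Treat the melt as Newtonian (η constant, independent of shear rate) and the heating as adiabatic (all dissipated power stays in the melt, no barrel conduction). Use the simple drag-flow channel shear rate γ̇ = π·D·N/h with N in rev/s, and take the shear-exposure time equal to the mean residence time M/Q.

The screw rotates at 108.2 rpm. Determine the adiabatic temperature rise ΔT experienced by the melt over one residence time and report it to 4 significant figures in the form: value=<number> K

Throughput in SI: Q_s = 214.3 kg/h ÷ 3600 s/h = 0.0595278 kg/s
t_res = M / Q_s = 1.47 / 0.0595278 = 24.6944 s
Convert to SI: D = 0.0759 m, h = 0.00932 m, N = 108.2/60 = 1.80333 rev/s
γ̇ = π D N / h = (π)(0.0759)(1.80333) / 0.00932 = 46.1373 s⁻¹
ΔT = η·γ̇²·t_res/(ρ·cp) = [3661 × 46.1373² × 24.6944] / [939 × 2063] = 99.3427 K

value=99.34 K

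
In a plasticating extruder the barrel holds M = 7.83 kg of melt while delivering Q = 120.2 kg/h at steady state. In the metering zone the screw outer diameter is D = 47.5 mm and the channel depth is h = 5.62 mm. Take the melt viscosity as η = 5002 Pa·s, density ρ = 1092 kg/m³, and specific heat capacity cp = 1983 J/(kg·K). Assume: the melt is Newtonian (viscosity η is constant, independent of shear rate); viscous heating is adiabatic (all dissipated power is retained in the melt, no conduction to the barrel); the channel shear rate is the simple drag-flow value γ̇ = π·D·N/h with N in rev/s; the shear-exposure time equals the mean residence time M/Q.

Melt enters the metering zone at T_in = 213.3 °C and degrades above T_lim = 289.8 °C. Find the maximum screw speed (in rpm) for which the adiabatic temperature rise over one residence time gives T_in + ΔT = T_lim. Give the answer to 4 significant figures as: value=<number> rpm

value=26.85 rpm

Q_s = Q / 3600 = 120.2 / 3600 = 0.0333889 kg/s
t_res = M / Q_s = 7.83 / 0.0333889 = 234.509 s
Geometry in SI: D = 47.5 mm → 0.0475 m, h = 5.62 mm → 0.00562 m
ΔT_a = T_lim − T_in = 289.8 − 213.3 = 76.5 K
γ̇_max² = ΔT_a·ρ·cp/(η·t_res) = 76.5·1092·1983/(5002·234.509) = 141.222 s⁻²
γ̇_max = sqrt(141.222) = 11.8837 s⁻¹
N_max = γ̇_max h / (πD) = 11.8837·0.00562/(π·0.0475) = 0.447553 rev/s → ×60 = 26.8532 rpm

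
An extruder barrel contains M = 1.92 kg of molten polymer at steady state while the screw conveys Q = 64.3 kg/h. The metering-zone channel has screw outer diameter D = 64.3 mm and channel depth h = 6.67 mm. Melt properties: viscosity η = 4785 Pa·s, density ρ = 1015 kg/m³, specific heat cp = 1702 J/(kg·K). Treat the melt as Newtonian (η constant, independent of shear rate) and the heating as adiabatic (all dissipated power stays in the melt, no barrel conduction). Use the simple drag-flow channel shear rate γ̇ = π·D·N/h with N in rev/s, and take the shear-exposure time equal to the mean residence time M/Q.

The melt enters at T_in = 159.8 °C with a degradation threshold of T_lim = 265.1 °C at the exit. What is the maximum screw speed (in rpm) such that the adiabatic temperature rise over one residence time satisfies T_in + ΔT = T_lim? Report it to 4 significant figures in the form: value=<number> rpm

Q_s = Q / 3600 = 64.3 / 3600 = 0.0178611 kg/s
t_res = M / Q_s = 1.92 / 0.0178611 = 107.496 s
Convert to metres: D = 0.0643 m, h = 0.00667 m
ΔT_a = T_lim − T_in = 265.1 − 159.8 = 105.3 K
Invert ΔT = ηγ̇²t_res/(ρcp) for γ̇: γ̇_max² = ΔT_a ρ cp / (η t_res) = 105.3·1015·1702 / (4785·107.496) = 353.655 s⁻²
γ̇_max = √353.655 = 18.8057 s⁻¹
Solve γ̇ = πDN/h for N: N_max = γ̇_max·h/(π·D) = 18.8057 × 0.00667 / (π × 0.0643) = 0.620947 rev/s = 37.2568 rpm

value=37.26 rpm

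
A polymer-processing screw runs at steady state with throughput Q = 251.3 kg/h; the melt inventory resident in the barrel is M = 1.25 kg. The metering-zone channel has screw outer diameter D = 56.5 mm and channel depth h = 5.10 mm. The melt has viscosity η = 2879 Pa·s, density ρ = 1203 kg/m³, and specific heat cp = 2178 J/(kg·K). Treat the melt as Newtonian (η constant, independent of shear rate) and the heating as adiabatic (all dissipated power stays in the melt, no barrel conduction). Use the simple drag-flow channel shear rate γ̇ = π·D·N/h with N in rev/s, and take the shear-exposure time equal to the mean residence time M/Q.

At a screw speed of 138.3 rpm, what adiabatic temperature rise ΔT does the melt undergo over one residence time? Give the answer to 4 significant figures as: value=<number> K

value=126.6 K

Throughput in SI: Q_s = 251.3 kg/h ÷ 3600 s/h = 0.0698056 kg/s
Mean residence time: t_res = M/Q_s = 1.25 kg / 0.0698056 kg/s = 17.9069 s
D = 56.5 mm = 0.0565 m;  h = 5.10 mm = 0.0051 m;  N = 138.3 rpm / 60 = 2.305 rev/s
Shear rate: γ̇ = πDN/h = π·0.0565·2.305/0.0051 = 80.223 s⁻¹
ΔT = η·γ̇²·t_res/(ρ·cp) = [2879 × 80.223² × 17.9069] / [1203 × 2178] = 126.63 K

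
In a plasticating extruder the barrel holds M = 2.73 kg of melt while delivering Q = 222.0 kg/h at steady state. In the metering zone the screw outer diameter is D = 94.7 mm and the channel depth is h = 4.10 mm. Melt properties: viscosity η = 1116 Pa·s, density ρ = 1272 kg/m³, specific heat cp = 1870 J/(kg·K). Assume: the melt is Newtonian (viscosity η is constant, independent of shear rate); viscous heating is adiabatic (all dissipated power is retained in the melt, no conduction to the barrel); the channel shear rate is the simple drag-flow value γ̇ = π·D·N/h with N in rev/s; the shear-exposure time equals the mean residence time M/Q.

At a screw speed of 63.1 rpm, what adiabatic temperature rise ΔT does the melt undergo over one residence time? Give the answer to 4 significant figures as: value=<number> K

Throughput in SI: Q_s = 222.0 kg/h ÷ 3600 s/h = 0.0616667 kg/s
Mean residence time: t_res = M/Q_s = 2.73 kg / 0.0616667 kg/s = 44.2703 s
Geometry in metres: D = 94.7 mm → 0.0947 m, h = 4.10 mm → 0.0041 m; screw speed N = 63.1 rpm = 1.05167 rev/s
γ̇ = π D N / h = (π)(0.0947)(1.05167) / 0.0041 = 76.3122 s⁻¹
Adiabatic rise: ΔT = η γ̇² t_res / (ρ cp) = 1116·(76.3122)²·44.2703 / (1272·1870) = 120.958 K

value=121.0 K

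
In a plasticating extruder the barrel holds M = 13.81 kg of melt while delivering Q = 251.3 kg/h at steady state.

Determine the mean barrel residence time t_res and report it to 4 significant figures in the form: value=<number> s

Q_s = Q / 3600 = 251.3 / 3600 = 0.0698056 kg/s
t_res = M / Q_s = 13.81 / 0.0698056 = 197.835 s

value=197.8 s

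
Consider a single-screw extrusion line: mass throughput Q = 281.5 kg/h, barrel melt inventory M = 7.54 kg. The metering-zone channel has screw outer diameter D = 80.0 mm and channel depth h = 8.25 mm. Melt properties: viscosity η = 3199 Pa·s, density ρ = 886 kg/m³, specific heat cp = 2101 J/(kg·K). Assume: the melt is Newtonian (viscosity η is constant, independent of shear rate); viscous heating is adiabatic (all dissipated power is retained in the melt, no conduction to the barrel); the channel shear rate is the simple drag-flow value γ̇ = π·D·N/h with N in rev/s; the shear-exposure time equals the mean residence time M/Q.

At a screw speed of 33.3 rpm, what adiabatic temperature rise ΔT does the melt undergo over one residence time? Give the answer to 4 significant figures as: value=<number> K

Convert throughput: Q = 281.5 kg/h = 281.5/3600 = 0.0781944 kg/s
t_res = M / Q_s = 7.54 ÷ 0.0781944 = 96.4263 s
D = 80.0 mm = 0.08 m;  h = 8.25 mm = 0.00825 m;  N = 33.3 rpm / 60 = 0.555 rev/s
Shear rate: γ̇ = πDN/h = π·0.08·0.555/0.00825 = 16.9075 s⁻¹
ΔT = η·γ̇²·t_res/(ρ·cp) = [3199 × 16.9075² × 96.4263] / [886 × 2101] = 47.3705 K

value=47.37 K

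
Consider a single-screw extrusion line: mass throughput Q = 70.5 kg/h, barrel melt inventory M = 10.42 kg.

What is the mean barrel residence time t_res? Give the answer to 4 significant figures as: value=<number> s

value=532.1 s

Throughput in SI: Q_s = 70.5 kg/h ÷ 3600 s/h = 0.0195833 kg/s
t_res = M / Q_s = 10.42 / 0.0195833 = 532.085 s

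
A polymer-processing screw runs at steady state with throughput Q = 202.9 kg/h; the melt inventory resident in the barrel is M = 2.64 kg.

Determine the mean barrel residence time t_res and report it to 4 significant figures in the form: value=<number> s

Q_s = Q / 3600 = 202.9 / 3600 = 0.0563611 kg/s
t_res = M / Q_s = 2.64 / 0.0563611 = 46.8408 s

value=46.84 s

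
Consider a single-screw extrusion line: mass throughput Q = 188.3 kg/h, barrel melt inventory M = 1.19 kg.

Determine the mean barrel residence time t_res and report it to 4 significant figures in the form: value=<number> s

value=22.75 s

Q_s = Q / 3600 = 188.3 / 3600 = 0.0523056 kg/s
t_res = M / Q_s = 1.19 / 0.0523056 = 22.7509 s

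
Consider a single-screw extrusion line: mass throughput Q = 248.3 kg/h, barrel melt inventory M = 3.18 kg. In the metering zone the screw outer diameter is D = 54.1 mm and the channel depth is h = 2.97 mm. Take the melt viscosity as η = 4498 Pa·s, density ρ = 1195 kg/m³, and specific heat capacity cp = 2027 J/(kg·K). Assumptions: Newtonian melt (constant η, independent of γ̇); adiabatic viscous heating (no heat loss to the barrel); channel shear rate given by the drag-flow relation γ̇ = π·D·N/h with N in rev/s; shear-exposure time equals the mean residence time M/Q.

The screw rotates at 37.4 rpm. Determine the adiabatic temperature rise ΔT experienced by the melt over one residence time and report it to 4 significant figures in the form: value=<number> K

Q_s = Q / 3600 = 248.3 / 3600 = 0.0689722 kg/s
Mean residence time: t_res = M/Q_s = 3.18 kg / 0.0689722 kg/s = 46.1055 s
D = 54.1 mm = 0.0541 m;  h = 2.97 mm = 0.00297 m;  N = 37.4 rpm / 60 = 0.623333 rev/s
γ̇ = π D N / h = (π)(0.0541)(0.623333) / 0.00297 = 35.6707 s⁻¹
ΔT = η·γ̇²·t_res/(ρ·cp) = [4498 × 35.6707² × 46.1055] / [1195 × 2027] = 108.936 K

value=108.9 K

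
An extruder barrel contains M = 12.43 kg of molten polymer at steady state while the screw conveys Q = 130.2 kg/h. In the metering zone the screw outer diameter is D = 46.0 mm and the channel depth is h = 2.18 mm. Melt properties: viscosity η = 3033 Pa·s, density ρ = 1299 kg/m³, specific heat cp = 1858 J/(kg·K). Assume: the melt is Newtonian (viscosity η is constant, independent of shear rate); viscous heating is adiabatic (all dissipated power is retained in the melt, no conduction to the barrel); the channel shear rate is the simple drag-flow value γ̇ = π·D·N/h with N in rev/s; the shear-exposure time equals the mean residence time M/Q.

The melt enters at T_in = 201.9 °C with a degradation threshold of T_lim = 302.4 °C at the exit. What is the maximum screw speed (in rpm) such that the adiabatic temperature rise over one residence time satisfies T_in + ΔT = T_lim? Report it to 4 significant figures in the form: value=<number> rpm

Throughput in SI: Q_s = 130.2 kg/h ÷ 3600 s/h = 0.0361667 kg/s
t_res = M / Q_s = 12.43 / 0.0361667 = 343.687 s
D = 46.0 mm = 0.046 m;  h = 2.18 mm = 0.00218 m
ΔT_a = T_lim − T_in = 302.4 °C − 201.9 °C = 100.5 K
γ̇_max² = ΔT_a·ρ·cp/(η·t_res) = 100.5·1299·1858/(3033·343.687) = 232.694 s⁻²
Take the square root: γ̇_max = √(232.694) = 15.2543 s⁻¹
N_max = γ̇_max h / (πD) = 15.2543·0.00218/(π·0.046) = 0.230113 rev/s → ×60 = 13.8068 rpm

value=13.81 rpm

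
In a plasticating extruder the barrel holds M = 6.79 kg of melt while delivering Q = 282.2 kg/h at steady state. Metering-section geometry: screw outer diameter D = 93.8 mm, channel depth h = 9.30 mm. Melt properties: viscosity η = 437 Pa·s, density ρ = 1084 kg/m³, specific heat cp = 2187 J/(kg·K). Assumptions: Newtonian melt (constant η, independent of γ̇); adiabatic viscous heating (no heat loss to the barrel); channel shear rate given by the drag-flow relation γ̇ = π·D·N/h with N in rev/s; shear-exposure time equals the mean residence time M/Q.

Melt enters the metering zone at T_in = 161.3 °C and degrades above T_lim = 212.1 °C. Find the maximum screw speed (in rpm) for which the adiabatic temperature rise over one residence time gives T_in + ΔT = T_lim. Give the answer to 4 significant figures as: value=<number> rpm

value=106.8 rpm

Convert throughput: Q = 282.2 kg/h = 282.2/3600 = 0.0783889 kg/s
t_res = M / Q_s = 6.79 ÷ 0.0783889 = 86.6194 s
Convert to metres: D = 0.0938 m, h = 0.0093 m
Allowable rise: ΔT_a = T_lim − T_in = 212.1 − 161.3 = 50.8 K
Invert ΔT = ηγ̇²t_res/(ρcp) for γ̇: γ̇_max² = ΔT_a ρ cp / (η t_res) = 50.8·1084·2187 / (437·86.6194) = 3181.6 s⁻²
γ̇_max = sqrt(3181.6) = 56.4056 s⁻¹
N_max = γ̇_max·h / (π·D) = 56.4056 · 0.0093 / (π · 0.0938) = 1.78013 rev/s = 106.808 rpm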